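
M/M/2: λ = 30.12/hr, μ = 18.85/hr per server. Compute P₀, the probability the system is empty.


a = λ/μ = 30.12/18.85 = 1.5979; ρ = a/c = 0.7989
Σ_{k=0}^{1} a^k/k! (terms k=0..1) = 1.00000 + 1.59788 = 2.59788
Tail: a^2/(2!(1−ρ)) = 2.55321/(2·0.2011) = 6.34935
P₀ = 1/(2.59788 + 6.34935) = 1/8.94723 = 0.111766

Final: 0.111766


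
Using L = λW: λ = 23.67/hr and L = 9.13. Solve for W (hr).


W = L/λ = 9.13/23.67 = 0.3857 hr

Final: 0.3857 hr


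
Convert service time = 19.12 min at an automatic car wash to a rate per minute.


μ = 1/(service time) in consistent units.
1 minute = 1 min, so μ = 1/19.12 = 0.05230 per minute

Final: 0.05230 /min


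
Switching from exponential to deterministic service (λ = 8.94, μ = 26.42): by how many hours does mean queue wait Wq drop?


ρ = 8.94/26.42 = 0.3384
Wq(M/M/1) = ρ/(μ−λ) = 0.3384/17.48 = 0.01936 hr
Wq(M/D/1) = ρ/(2(μ−λ)) = 0.009679 hr
Savings = 0.01936 − 0.009679 = 0.009679 hr

Final: 0.009679 hr


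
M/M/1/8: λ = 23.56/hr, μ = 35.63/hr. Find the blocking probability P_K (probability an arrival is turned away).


ρ = λ/μ = 23.56/35.63 = 0.6612
P_K = (1−ρ)ρ^K/(1−ρ^(K+1)) = (0.3388·0.036549)/(1 − 0.024168)
= 0.012381/0.975832 = 0.012688

Final: 0.012688


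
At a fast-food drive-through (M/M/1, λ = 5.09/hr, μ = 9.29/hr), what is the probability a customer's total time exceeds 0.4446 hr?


W ~ Exponential(μ−λ) for M/M/1.
μ − λ = 9.29 − 5.09 = 4.2000
P(W > t) = e^{−(μ−λ)t} = e^{−1.8673} = 0.154537

Final: 0.154537


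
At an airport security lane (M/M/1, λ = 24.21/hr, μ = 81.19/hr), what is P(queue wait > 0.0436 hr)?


ρ = 24.21/81.19 = 0.2982
P(Wq > t) = ρ·e^{−(μ−λ)t} = 0.2982·e^{−2.4843}
= 0.2982·0.083382 = 0.024864

Final: 0.024864


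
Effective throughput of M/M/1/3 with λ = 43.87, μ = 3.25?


ρ = 13.4985; P_K = (1−ρ)ρ^3/(1−ρ^4) = 0.925945
λ_eff = λ(1 − P_K) = 43.87·(1 − 0.925945) = 43.87·0.074055 = 3.2488 /hr

Final: 3.2488 /hr


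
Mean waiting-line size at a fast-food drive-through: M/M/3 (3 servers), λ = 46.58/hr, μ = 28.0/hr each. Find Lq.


a = λ/μ = 1.6636; ρ = a/3 = 0.5545
P₀ = 0.173317
Lq = P₀·a^c·ρ / (c!·(1−ρ)²) = 0.173317·4.60388·0.5545/(6·0.19845)
= 0.37161

Final: 0.37161


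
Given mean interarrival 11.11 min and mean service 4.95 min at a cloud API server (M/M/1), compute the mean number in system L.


λ = 60/11.11 = 5.4005 /hr
μ = 60/4.95 = 12.1212 /hr
ρ = λ/μ = 5.4005/12.1212 = 0.4455
L = ρ/(1−ρ) = 0.4455/0.5545 = 0.8036

Final: 0.8036


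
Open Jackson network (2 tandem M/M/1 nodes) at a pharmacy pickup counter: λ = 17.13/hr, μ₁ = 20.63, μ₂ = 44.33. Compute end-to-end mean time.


Each node sees arrival rate λ = 17.13/hr (tandem ⇒ throughput preserved).
W₁ = 1/(μ₁−λ) = 1/(20.63−17.13) = 0.28571 hr
W₂ = 1/(μ₂−λ) = 1/(44.33−17.13) = 0.03676 hr
W_total = W₁ + W₂ = 0.28571 + 0.03676 = 0.32248 hr

Final: 0.32248 hr


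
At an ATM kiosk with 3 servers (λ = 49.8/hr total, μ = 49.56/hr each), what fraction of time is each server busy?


ρ = λ/(cμ) = 49.8/(3·49.56) = 49.8/148.68 = 0.3349

Final: 0.3349


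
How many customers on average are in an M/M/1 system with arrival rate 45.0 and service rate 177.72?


ρ = λ/μ = 45.0/177.72 = 0.2532
L = ρ/(1−ρ) = 0.2532/(1 − 0.2532) = 0.2532/0.7468 = 0.3391

Final: 0.3391


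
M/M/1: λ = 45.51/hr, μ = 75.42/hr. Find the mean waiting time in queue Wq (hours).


ρ = 45.51/75.42 = 0.6034
Wq = ρ/(μ−λ) = 0.6034/(75.42 − 45.51) = 0.6034/29.91 = 0.02017 hr

Final: 0.02017 hr


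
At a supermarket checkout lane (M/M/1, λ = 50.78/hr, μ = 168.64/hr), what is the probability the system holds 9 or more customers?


ρ = 50.78/168.64 = 0.3011
P(N ≥ n) = ρ^n = 0.3011^9 = 0.00002035

Final: 0.00002035


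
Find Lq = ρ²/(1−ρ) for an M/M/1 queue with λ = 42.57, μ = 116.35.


ρ = 42.57/116.35 = 0.3659
Lq = ρ²/(1−ρ) = 0.1339/0.6341 = 0.2111

Final: 0.2111


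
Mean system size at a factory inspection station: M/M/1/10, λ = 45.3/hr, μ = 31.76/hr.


ρ = 45.3/31.76 = 1.4263
L = ρ[1 − (K+1)ρ^K + Kρ^(K+1)] / [(1−ρ)(1−ρ^(K+1))]
Numerator: 1.4263·(1 − 11·34.847938 + 10·49.704395) = 163.622906
Denominator: (-0.4263)·(-48.704395) = 20.763775
L = 163.622906/20.763775 = 7.8802

Final: 7.8802


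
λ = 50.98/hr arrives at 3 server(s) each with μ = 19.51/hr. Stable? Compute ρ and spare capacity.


Total capacity cμ = 3·19.51 = 58.53/hr
ρ = λ/(cμ) = 50.98/58.53 = 0.8710
Stable ⇔ ρ < 1: YES
Spare capacity = cμ − λ = 58.53 − 50.98 = 7.55/hr

Final: ρ = 0.8710; stable; margin = 7.55/hr


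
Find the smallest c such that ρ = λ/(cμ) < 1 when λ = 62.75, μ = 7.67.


Stability requires cμ > λ ⇔ c > λ/μ.
λ/μ = 62.75/7.67 = 8.1812
Minimum integer c = ⌊8.1812⌋ + 1 = 9
Check: 9·7.67 = 69.03 > 62.75, while 8·7.67 = 61.36 ≤ 62.75

Final: 9 servers


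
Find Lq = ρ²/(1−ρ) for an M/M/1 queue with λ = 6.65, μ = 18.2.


ρ = 6.65/18.2 = 0.3654
Lq = ρ²/(1−ρ) = 0.1335/0.6346 = 0.2104

Final: 0.2104


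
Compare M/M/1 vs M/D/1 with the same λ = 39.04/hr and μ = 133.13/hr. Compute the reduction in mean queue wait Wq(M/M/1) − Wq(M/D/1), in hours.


ρ = 39.04/133.13 = 0.2932
Wq(M/M/1) = ρ/(μ−λ) = 0.2932/94.09 = 0.003117 hr
Wq(M/D/1) = ρ/(2(μ−λ)) = 0.001558 hr
Savings = 0.003117 − 0.001558 = 0.001558 hr

Final: 0.001558 hr


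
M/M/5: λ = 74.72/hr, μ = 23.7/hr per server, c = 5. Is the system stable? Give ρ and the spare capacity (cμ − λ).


Total capacity cμ = 5·23.7 = 118.50/hr
ρ = λ/(cμ) = 74.72/118.50 = 0.6305
Stable ⇔ ρ < 1: YES
Spare capacity = cμ − λ = 118.50 − 74.72 = 43.78/hr

Final: ρ = 0.6305; stable; margin = 43.78/hr


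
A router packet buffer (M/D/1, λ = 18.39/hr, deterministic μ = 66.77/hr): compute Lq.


ρ = 18.39/66.77 = 0.2754
M/D/1: Lq = ρ²/(2(1−ρ)) = 0.07586/(2·0.7246) = 0.05235

Final: 0.05235


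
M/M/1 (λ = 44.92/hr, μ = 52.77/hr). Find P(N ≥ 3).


ρ = 44.92/52.77 = 0.8512
P(N ≥ n) = ρ^n = 0.8512^3 = 0.616819

Final: 0.616819


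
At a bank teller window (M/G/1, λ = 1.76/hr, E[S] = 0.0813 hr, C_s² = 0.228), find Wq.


ρ = λ·E[S] = 1.76·0.0813 = 0.1431
E[S²] = E[S]²(1+C_s²) = 0.0813²·(1+0.228) = 0.008117
Wq = λ·E[S²]/(2(1−ρ)) = 1.76·0.008117/(2·0.8569) = 0.008335 hr

Final: 0.008335 hr


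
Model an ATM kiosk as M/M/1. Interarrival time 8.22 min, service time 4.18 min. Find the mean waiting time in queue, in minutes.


λ = 60/8.22 = 7.2993 /hr
μ = 60/4.18 = 14.3541 /hr
ρ = λ/μ = 7.2993/14.3541 = 0.5085
Wq = ρ/(μ−λ) = 0.5085/(14.3541−7.2993) = 0.07208 hr
In minutes: 0.07208·60 = 4.325 min

Final: 4.325 min


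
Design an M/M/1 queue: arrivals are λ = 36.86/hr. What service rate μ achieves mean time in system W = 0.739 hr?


W = 1/(μ−λ) ⇒ μ − λ = 1/W = 1/0.739 = 1.3532
μ = λ + 1/W = 36.86 + 1.3532 = 38.2132 per hr

Final: 38.2132 /hr


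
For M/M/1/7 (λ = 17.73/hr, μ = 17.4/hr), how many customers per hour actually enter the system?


ρ = 1.0190; P_K = (1−ρ)ρ^7/(1−ρ^8) = 0.133372
λ_eff = λ(1 − P_K) = 17.73·(1 − 0.133372) = 17.73·0.866628 = 15.3653 /hr

Final: 15.3653 /hr


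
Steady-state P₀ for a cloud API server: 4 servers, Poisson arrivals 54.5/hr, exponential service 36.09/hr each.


a = λ/μ = 54.5/36.09 = 1.5101; ρ = a/c = 0.3775
Σ_{k=0}^{3} a^k/k! (terms k=0..3) = 1.00000 + 1.51011 + 1.14022 + 0.57395 = 4.22429
Tail: a^4/(4!(1−ρ)) = 5.20042/(24·0.6225) = 0.34810
P₀ = 1/(4.22429 + 0.34810) = 1/4.57239 = 0.218704

Final: 0.218704


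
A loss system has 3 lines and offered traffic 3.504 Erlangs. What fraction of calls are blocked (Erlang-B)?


B(c,a) = (a^c/c!) / Σ_{k=0}^{c} a^k/k!
a^3/3! = 7.170361
Σ terms (k=0..3): 1.00000 + 3.50400 + 6.13901 + 7.17036 = 17.813369
B = 7.170361/17.813369 = 0.402527

Final: 0.402527


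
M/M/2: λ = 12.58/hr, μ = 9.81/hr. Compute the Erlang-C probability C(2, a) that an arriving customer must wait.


a = λ/μ = 1.2824; ρ = a/2 = 0.6412
P₀ = 0.218634 (from M/M/c formula)
C(c,a) = [a^c/(c!(1−ρ))]·P₀ = [1.64446/(2·0.3588)]·0.218634
= 2.29150·0.218634 = 0.500998

Final: 0.500998


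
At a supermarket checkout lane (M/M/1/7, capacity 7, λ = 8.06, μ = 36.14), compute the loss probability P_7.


ρ = λ/μ = 8.06/36.14 = 0.2230
P_K = (1−ρ)ρ^K/(1−ρ^(K+1)) = (0.7770·0.00002744)/(1 − 0.000006120)
= 0.00002132/0.999994 = 0.00002132

Final: 0.00002132


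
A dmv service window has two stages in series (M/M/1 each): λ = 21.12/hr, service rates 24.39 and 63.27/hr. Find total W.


Each node sees arrival rate λ = 21.12/hr (tandem ⇒ throughput preserved).
W₁ = 1/(μ₁−λ) = 1/(24.39−21.12) = 0.30581 hr
W₂ = 1/(μ₂−λ) = 1/(63.27−21.12) = 0.02372 hr
W_total = W₁ + W₂ = 0.30581 + 0.02372 = 0.32954 hr

Final: 0.32954 hr


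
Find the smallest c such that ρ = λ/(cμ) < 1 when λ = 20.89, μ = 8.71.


Stability requires cμ > λ ⇔ c > λ/μ.
λ/μ = 20.89/8.71 = 2.3984
Minimum integer c = ⌊2.3984⌋ + 1 = 3
Check: 3·8.71 = 26.13 > 20.89, while 2·8.71 = 17.42 ≤ 20.89

Final: 3 servers


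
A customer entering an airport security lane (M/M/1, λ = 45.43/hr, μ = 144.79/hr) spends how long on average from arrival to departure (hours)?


W = 1/(μ−λ) = 1/(144.79 − 45.43) = 1/99.36 = 0.01006 hr

Final: 0.01006 hr


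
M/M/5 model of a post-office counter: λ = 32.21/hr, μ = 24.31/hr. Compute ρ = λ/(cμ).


ρ = λ/(cμ) = 32.21/(5·24.31) = 32.21/121.55 = 0.2650

Final: 0.2650


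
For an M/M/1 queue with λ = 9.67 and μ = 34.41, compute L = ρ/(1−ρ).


ρ = λ/μ = 9.67/34.41 = 0.2810
L = ρ/(1−ρ) = 0.2810/(1 − 0.2810) = 0.2810/0.7190 = 0.3909

Final: 0.3909


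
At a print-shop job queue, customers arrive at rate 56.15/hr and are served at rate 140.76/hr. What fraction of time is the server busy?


ρ = λ/μ = 56.15/140.76 = 0.3989

Final: 0.3989


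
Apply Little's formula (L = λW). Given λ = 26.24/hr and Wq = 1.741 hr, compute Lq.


Lq = λWq = 26.24·1.741 = 45.6838

Final: 45.6838


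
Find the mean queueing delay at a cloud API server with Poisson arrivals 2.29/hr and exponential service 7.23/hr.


ρ = 2.29/7.23 = 0.3167
Wq = ρ/(μ−λ) = 0.3167/(7.23 − 2.29) = 0.3167/4.94 = 0.06412 hr

Final: 0.06412 hr


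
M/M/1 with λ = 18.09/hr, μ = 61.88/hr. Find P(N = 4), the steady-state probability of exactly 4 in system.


ρ = 18.09/61.88 = 0.2923
P_n = (1−ρ)·ρ^n = (1 − 0.2923)·0.2923^4 = 0.7077·0.007304 = 0.005169

Final: 0.005169


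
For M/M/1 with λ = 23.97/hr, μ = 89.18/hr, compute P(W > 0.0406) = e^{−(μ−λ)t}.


W ~ Exponential(μ−λ) for M/M/1.
μ − λ = 89.18 − 23.97 = 65.2100
P(W > t) = e^{−(μ−λ)t} = e^{−2.6475} = 0.070826

Final: 0.070826


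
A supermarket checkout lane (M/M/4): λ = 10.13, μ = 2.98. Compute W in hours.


a = 3.3993; ρ = 0.8498; P₀ = 0.018597
Lq = P₀·a^c·ρ/(c!(1−ρ)²) = 3.89917
Wq = Lq/λ = 3.89917/10.13 = 0.38491 hr
W = Wq + 1/μ = 0.38491 + 0.33557 = 0.72048 hr

Final: 0.72048 hr


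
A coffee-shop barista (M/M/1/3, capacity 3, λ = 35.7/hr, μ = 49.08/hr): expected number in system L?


ρ = 35.7/49.08 = 0.7274
L = ρ[1 − (K+1)ρ^K + Kρ^(K+1)] / [(1−ρ)(1−ρ^(K+1))]
Numerator: 0.7274·(1 − 4·0.384850 + 3·0.279933) = 0.218507
Denominator: (0.2726)·(0.720067) = 0.196302
L = 0.218507/0.196302 = 1.1131

Final: 1.1131


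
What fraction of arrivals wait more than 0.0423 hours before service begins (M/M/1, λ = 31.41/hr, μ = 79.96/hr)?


ρ = 31.41/79.96 = 0.3928
P(Wq > t) = ρ·e^{−(μ−λ)t} = 0.3928·e^{−2.0537}
= 0.3928·0.128264 = 0.050385

Final: 0.050385


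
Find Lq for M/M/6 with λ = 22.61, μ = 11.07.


a = λ/μ = 2.0425; ρ = a/6 = 0.3404
P₀ = 0.129492
Lq = P₀·a^c·ρ / (c!·(1−ρ)²) = 0.129492·72.59683·0.3404/(720·0.43506)
= 0.01022

Final: 0.01022


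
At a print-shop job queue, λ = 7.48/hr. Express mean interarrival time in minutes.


Mean interarrival time = 1/λ = 1/7.48 hour = 0.13369 hour
In minutes: 0.13369 × 60 = 8.0214 min

Final: 8.0214 min


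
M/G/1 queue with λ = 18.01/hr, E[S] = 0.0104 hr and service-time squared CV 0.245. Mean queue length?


ρ = λ·E[S] = 18.01·0.0104 = 0.1873
Lq = ρ²(1+C_s²)/(2(1−ρ)) = 0.03508·(1+0.245)/(2·0.8127)
= 0.03508·1.2450/1.6254 = 0.02687

Final: 0.02687


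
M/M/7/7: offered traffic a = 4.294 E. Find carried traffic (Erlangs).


B(7,4.294) = 0.078440 (Erlang-B)
Carried load = a(1 − B) = 4.294·(1 − 0.078440) = 4.294·0.921560 = 3.9572 E

Final: 3.9572 Erlangs


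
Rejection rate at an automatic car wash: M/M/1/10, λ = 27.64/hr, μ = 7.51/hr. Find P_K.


ρ = λ/μ = 27.64/7.51 = 3.6804
P_K = (1−ρ)ρ^K/(1−ρ^(K+1)) = (-2.6804·456016.983005)/(1 − 1678336.805626)
= -1222319.822621/-1678335.805626 = 0.728293

Final: 0.728293


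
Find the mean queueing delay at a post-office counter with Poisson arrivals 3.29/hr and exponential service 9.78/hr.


ρ = 3.29/9.78 = 0.3364
Wq = ρ/(μ−λ) = 0.3364/(9.78 − 3.29) = 0.3364/6.49 = 0.05183 hr

Final: 0.05183 hr


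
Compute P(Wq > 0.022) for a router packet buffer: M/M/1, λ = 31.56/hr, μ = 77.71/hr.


ρ = 31.56/77.71 = 0.4061
P(Wq > t) = ρ·e^{−(μ−λ)t} = 0.4061·e^{−1.0153}
= 0.4061·0.362294 = 0.147137

Final: 0.147137


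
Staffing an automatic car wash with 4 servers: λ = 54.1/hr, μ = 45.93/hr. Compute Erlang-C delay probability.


a = λ/μ = 1.1779; ρ = a/4 = 0.2945
P₀ = 0.306972 (from M/M/c formula)
C(c,a) = [a^c/(c!(1−ρ))]·P₀ = [1.92488/(24·0.7055)]·0.306972
= 0.11368·0.306972 = 0.034896

Final: 0.034896


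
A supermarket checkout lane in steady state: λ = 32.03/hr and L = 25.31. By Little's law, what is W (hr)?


W = L/λ = 25.31/32.03 = 0.7902 hr

Final: 0.7902 hr


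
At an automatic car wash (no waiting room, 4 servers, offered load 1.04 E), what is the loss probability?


B(c,a) = (a^c/c!) / Σ_{k=0}^{c} a^k/k!
a^4/4! = 0.048744
Σ terms (k=0..4): 1.00000 + 1.04000 + 0.54080 + 0.18748 + 0.04874 = 2.817021
B = 0.048744/2.817021 = 0.017303

Final: 0.017303


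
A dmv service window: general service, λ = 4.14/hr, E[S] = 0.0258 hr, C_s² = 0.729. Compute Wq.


ρ = λ·E[S] = 4.14·0.0258 = 0.1068
E[S²] = E[S]²(1+C_s²) = 0.0258²·(1+0.729) = 0.001151
Wq = λ·E[S²]/(2(1−ρ)) = 4.14·0.001151/(2·0.8932) = 0.002667 hr

Final: 0.002667 hr


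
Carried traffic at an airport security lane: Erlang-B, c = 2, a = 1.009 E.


B(2,1.009) = 0.202157 (Erlang-B)
Carried load = a(1 − B) = 1.009·(1 − 0.202157) = 1.009·0.797843 = 0.8050 E

Final: 0.8050 Erlangs


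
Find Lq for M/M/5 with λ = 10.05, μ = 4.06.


a = λ/μ = 2.4754; ρ = a/5 = 0.4951
P₀ = 0.082201
Lq = P₀·a^c·ρ / (c!·(1−ρ)²) = 0.082201·92.93946·0.4951/(120·0.25495)
= 0.12363

Final: 0.12363


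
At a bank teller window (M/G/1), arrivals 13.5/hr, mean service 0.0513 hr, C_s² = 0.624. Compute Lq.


ρ = λ·E[S] = 13.5·0.0513 = 0.6925
Lq = ρ²(1+C_s²)/(2(1−ρ)) = 0.4796·(1+0.624)/(2·0.3075)
= 0.4796·1.6240/0.6149 = 1.26673

Final: 1.26673


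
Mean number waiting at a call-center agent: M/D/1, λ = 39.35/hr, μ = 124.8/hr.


ρ = 39.35/124.8 = 0.3153
M/D/1: Lq = ρ²/(2(1−ρ)) = 0.09942/(2·0.6847) = 0.07260

Final: 0.07260


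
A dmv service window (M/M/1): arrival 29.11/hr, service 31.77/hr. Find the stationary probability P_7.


ρ = 29.11/31.77 = 0.9163
P_n = (1−ρ)·ρ^n = (1 − 0.9163)·0.9163^7 = 0.08373·0.542219 = 0.045398

Final: 0.045398


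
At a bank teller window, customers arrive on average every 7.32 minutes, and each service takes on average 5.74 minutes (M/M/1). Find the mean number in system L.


λ = 60/7.32 = 8.1967 /hr
μ = 60/5.74 = 10.4530 /hr
ρ = λ/μ = 8.1967/10.4530 = 0.7842
L = ρ/(1−ρ) = 0.7842/0.2158 = 3.6329

Final: 3.6329


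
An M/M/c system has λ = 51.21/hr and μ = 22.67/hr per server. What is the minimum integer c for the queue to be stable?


Stability requires cμ > λ ⇔ c > λ/μ.
λ/μ = 51.21/22.67 = 2.2589
Minimum integer c = ⌊2.2589⌋ + 1 = 3
Check: 3·22.67 = 68.01 > 51.21, while 2·22.67 = 45.34 ≤ 51.21

Final: 3 servers


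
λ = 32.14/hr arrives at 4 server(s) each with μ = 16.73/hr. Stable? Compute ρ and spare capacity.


Total capacity cμ = 4·16.73 = 66.92/hr
ρ = λ/(cμ) = 32.14/66.92 = 0.4803
Stable ⇔ ρ < 1: YES
Spare capacity = cμ − λ = 66.92 − 32.14 = 34.78/hr

Final: ρ = 0.4803; stable; margin = 34.78/hr


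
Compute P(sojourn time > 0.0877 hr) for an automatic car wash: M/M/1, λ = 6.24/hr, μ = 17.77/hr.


W ~ Exponential(μ−λ) for M/M/1.
μ − λ = 17.77 − 6.24 = 11.5300
P(W > t) = e^{−(μ−λ)t} = e^{−1.0112} = 0.363789

Final: 0.363789


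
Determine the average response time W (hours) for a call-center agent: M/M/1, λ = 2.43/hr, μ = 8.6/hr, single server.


W = 1/(μ−λ) = 1/(8.6 − 2.43) = 1/6.17 = 0.1621 hr

Final: 0.1621 hr


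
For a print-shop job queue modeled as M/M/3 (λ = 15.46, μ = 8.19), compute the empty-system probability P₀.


a = λ/μ = 15.46/8.19 = 1.8877; ρ = a/c = 0.6292
Σ_{k=0}^{2} a^k/k! (terms k=0..2) = 1.00000 + 1.88767 + 1.78165 = 4.66931
Tail: a^3/(3!(1−ρ)) = 6.72631/(6·0.3708) = 3.02352
P₀ = 1/(4.66931 + 3.02352) = 1/7.69283 = 0.129991

Final: 0.129991


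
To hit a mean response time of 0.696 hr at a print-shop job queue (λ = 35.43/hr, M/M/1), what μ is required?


W = 1/(μ−λ) ⇒ μ − λ = 1/W = 1/0.696 = 1.4368
μ = λ + 1/W = 35.43 + 1.4368 = 36.8668 per hr

Final: 36.8668 /hr


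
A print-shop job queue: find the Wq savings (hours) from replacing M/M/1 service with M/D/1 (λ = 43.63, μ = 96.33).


ρ = 43.63/96.33 = 0.4529
Wq(M/M/1) = ρ/(μ−λ) = 0.4529/52.70 = 0.008594 hr
Wq(M/D/1) = ρ/(2(μ−λ)) = 0.004297 hr
Savings = 0.008594 − 0.004297 = 0.004297 hr

Final: 0.004297 hr


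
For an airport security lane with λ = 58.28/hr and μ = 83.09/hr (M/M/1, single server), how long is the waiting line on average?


ρ = 58.28/83.09 = 0.7014
Lq = ρ²/(1−ρ) = 0.4920/0.2986 = 1.6476

Final: 1.6476


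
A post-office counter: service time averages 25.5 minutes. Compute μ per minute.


μ = 1/(service time) in consistent units.
1 minute = 1 min, so μ = 1/25.5 = 0.03922 per minute

Final: 0.03922 /min


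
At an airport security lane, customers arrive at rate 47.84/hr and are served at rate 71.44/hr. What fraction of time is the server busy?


ρ = λ/μ = 47.84/71.44 = 0.6697

Final: 0.6697


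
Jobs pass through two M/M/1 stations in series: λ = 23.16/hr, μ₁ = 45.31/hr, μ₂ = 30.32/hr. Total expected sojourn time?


Each node sees arrival rate λ = 23.16/hr (tandem ⇒ throughput preserved).
W₁ = 1/(μ₁−λ) = 1/(45.31−23.16) = 0.04515 hr
W₂ = 1/(μ₂−λ) = 1/(30.32−23.16) = 0.13966 hr
W_total = W₁ + W₂ = 0.04515 + 0.13966 = 0.18481 hr

Final: 0.18481 hr


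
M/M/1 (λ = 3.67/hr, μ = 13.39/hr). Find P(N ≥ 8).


ρ = 3.67/13.39 = 0.2741
P(N ≥ n) = ρ^n = 0.2741^8 = 0.00003185

Final: 0.00003185


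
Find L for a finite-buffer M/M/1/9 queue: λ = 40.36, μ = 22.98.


ρ = 40.36/22.98 = 1.7563
L = ρ[1 − (K+1)ρ^K + Kρ^(K+1)] / [(1−ρ)(1−ρ^(K+1))]
Numerator: 1.7563·(1 − 10·159.004787 + 9·279.261671) = 1623.369772
Denominator: (-0.7563)·(-278.261671) = 210.452038
L = 1623.369772/210.452038 = 7.7137

Final: 7.7137


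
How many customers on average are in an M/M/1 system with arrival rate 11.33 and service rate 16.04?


ρ = λ/μ = 11.33/16.04 = 0.7064
L = ρ/(1−ρ) = 0.7064/(1 − 0.7064) = 0.7064/0.2936 = 2.4055

Final: 2.4055


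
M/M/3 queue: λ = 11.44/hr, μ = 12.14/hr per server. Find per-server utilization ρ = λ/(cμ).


ρ = λ/(cμ) = 11.44/(3·12.14) = 11.44/36.42 = 0.3141

Final: 0.3141


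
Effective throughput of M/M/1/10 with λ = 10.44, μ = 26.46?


ρ = 0.3946; P_K = (1−ρ)ρ^10/(1−ρ^11) = 0.00005536
λ_eff = λ(1 − P_K) = 10.44·(1 − 0.00005536) = 10.44·0.999945 = 10.4394 /hr

Final: 10.4394 /hr


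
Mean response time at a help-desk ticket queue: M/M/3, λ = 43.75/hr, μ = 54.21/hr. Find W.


a = 0.8070; ρ = 0.2690; P₀ = 0.443940
Lq = P₀·a^c·ρ/(c!(1−ρ)²) = 0.01958
Wq = Lq/λ = 0.01958/43.75 = 0.0004476 hr
W = Wq + 1/μ = 0.0004476 + 0.01845 = 0.01889 hr

Final: 0.01889 hr


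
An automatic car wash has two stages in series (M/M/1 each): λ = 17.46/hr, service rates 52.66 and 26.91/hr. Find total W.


Each node sees arrival rate λ = 17.46/hr (tandem ⇒ throughput preserved).
W₁ = 1/(μ₁−λ) = 1/(52.66−17.46) = 0.02841 hr
W₂ = 1/(μ₂−λ) = 1/(26.91−17.46) = 0.10582 hr
W_total = W₁ + W₂ = 0.02841 + 0.10582 = 0.13423 hr

Final: 0.13423 hr


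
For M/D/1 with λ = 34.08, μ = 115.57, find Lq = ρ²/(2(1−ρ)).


ρ = 34.08/115.57 = 0.2949
M/D/1: Lq = ρ²/(2(1−ρ)) = 0.08696/(2·0.7051) = 0.06166

Final: 0.06166


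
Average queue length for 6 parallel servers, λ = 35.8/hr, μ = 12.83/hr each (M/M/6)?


a = λ/μ = 2.7903; ρ = a/6 = 0.4651
P₀ = 0.060734
Lq = P₀·a^c·ρ / (c!·(1−ρ)²) = 0.060734·471.99590·0.4651/(720·0.28617)
= 0.06470

Final: 0.06470


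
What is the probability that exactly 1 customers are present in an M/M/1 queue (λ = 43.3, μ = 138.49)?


ρ = 43.3/138.49 = 0.3127
P_n = (1−ρ)·ρ^n = (1 − 0.3127)·0.3127^1 = 0.6873·0.312658 = 0.214903

Final: 0.214903


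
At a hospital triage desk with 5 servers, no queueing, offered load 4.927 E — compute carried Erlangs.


B(5,4.927) = 0.278915 (Erlang-B)
Carried load = a(1 − B) = 4.927·(1 − 0.278915) = 4.927·0.721085 = 3.5528 E

Final: 3.5528 Erlangs


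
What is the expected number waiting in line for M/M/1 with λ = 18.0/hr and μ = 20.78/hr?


ρ = 18.0/20.78 = 0.8662
Lq = ρ²/(1−ρ) = 0.7503/0.1338 = 5.6086

Final: 5.6086


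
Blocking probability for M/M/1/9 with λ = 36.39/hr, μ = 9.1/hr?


ρ = λ/μ = 36.39/9.1 = 3.9989
P_K = (1−ρ)ρ^K/(1−ρ^(K+1)) = (-2.9989·261496.553564)/(1 − 1045698.855405)
= -784202.301841/-1045697.855405 = 0.749932

Final: 0.749932


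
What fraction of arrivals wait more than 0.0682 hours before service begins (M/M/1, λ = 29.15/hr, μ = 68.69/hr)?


ρ = 29.15/68.69 = 0.4244
P(Wq > t) = ρ·e^{−(μ−λ)t} = 0.4244·e^{−2.6966}
= 0.4244·0.067433 = 0.028616

Final: 0.028616


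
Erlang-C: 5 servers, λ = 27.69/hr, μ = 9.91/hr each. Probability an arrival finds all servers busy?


a = λ/μ = 2.7941; ρ = a/5 = 0.5588
P₀ = 0.058513 (from M/M/c formula)
C(c,a) = [a^c/(c!(1−ρ))]·P₀ = [170.31249/(120·0.4412)]·0.058513
= 3.21706·0.058513 = 0.188238

Final: 0.188238


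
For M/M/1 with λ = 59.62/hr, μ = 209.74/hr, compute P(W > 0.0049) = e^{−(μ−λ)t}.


W ~ Exponential(μ−λ) for M/M/1.
μ − λ = 209.74 − 59.62 = 150.1200
P(W > t) = e^{−(μ−λ)t} = e^{−0.7356} = 0.479224

Final: 0.479224


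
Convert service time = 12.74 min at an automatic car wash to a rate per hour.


μ = 1/(service time) in consistent units.
1 hour = 60 min, so μ = 60/12.74 = 4.7096 per hour

Final: 4.7096 /hr


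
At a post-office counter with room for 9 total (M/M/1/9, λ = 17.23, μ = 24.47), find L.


ρ = 17.23/24.47 = 0.7041
L = ρ[1 − (K+1)ρ^K + Kρ^(K+1)] / [(1−ρ)(1−ρ^(K+1))]
Numerator: 0.7041·(1 − 10·0.042546 + 9·0.029958) = 0.594396
Denominator: (0.2959)·(0.970042) = 0.287009
L = 0.594396/0.287009 = 2.0710

Final: 2.0710


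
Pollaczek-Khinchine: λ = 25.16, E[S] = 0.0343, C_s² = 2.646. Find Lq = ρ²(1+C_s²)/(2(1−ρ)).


ρ = λ·E[S] = 25.16·0.0343 = 0.8630
Lq = ρ²(1+C_s²)/(2(1−ρ)) = 0.7447·(1+2.646)/(2·0.1370)
= 0.7447·3.6460/0.2740 = 9.90918

Final: 9.90918


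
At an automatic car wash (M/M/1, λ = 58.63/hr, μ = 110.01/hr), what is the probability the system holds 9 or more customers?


ρ = 58.63/110.01 = 0.5330
P(N ≥ n) = ρ^n = 0.5330^9 = 0.003469

Final: 0.003469


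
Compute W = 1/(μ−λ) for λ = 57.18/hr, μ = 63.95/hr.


W = 1/(μ−λ) = 1/(63.95 − 57.18) = 1/6.77 = 0.1477 hr

Final: 0.1477 hr


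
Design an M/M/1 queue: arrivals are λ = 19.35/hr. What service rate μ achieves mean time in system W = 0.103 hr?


W = 1/(μ−λ) ⇒ μ − λ = 1/W = 1/0.103 = 9.7087
μ = λ + 1/W = 19.35 + 9.7087 = 29.0587 per hr

Final: 29.0587 /hr


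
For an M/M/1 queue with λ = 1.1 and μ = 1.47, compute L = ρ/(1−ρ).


ρ = λ/μ = 1.1/1.47 = 0.7483
L = ρ/(1−ρ) = 0.7483/(1 − 0.7483) = 0.7483/0.2517 = 2.9730

Final: 2.9730


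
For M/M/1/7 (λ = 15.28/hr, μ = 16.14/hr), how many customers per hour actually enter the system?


ρ = 0.9467; P_K = (1−ρ)ρ^7/(1−ρ^8) = 0.102392
λ_eff = λ(1 − P_K) = 15.28·(1 − 0.102392) = 15.28·0.897608 = 13.7154 /hr

Final: 13.7154 /hr


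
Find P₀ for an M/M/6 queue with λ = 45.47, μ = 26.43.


a = λ/μ = 45.47/26.43 = 1.7204; ρ = a/c = 0.2867
Σ_{k=0}^{5} a^k/k! (terms k=0..5) = 1.00000 + 1.72039 + 1.47988 + 0.84866 + 0.36501 + 0.12559 = 5.53952
Tail: a^6/(6!(1−ρ)) = 25.92786/(720·0.7133) = 0.05049
P₀ = 1/(5.53952 + 0.05049) = 1/5.59001 = 0.178891

Final: 0.178891


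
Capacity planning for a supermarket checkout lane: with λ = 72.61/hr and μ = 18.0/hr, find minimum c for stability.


Stability requires cμ > λ ⇔ c > λ/μ.
λ/μ = 72.61/18.0 = 4.0339
Minimum integer c = ⌊4.0339⌋ + 1 = 5
Check: 5·18.0 = 90.00 > 72.61, while 4·18.0 = 72.00 ≤ 72.61

Final: 5 servers


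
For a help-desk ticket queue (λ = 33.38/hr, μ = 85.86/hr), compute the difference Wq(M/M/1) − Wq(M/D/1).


ρ = 33.38/85.86 = 0.3888
Wq(M/M/1) = ρ/(μ−λ) = 0.3888/52.48 = 0.007408 hr
Wq(M/D/1) = ρ/(2(μ−λ)) = 0.003704 hr
Savings = 0.007408 − 0.003704 = 0.003704 hr

Final: 0.003704 hr


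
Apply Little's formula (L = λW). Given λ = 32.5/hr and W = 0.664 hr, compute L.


L = λW = 32.5·0.664 = 21.5800

Final: 21.5800


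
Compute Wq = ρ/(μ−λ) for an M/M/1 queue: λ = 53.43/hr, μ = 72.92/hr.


ρ = 53.43/72.92 = 0.7327
Wq = ρ/(μ−λ) = 0.7327/(72.92 − 53.43) = 0.7327/19.49 = 0.03759 hr

Final: 0.03759 hr


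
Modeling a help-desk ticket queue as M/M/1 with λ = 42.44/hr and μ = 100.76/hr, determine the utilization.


ρ = λ/μ = 42.44/100.76 = 0.4212

Final: 0.4212


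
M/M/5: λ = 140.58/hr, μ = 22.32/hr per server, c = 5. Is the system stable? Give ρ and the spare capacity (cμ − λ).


Total capacity cμ = 5·22.32 = 111.60/hr
ρ = λ/(cμ) = 140.58/111.60 = 1.2597
Stable ⇔ ρ < 1: NO
Spare capacity = cμ − λ = 111.60 − 140.58 = -28.98/hr

Final: ρ = 1.2597; unstable; margin = -28.98/hr


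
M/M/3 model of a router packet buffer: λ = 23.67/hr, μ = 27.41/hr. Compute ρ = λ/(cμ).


ρ = λ/(cμ) = 23.67/(3·27.41) = 23.67/82.23 = 0.2879

Final: 0.2879


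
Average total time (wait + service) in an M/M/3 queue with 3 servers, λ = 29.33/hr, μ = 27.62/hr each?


a = 1.0619; ρ = 0.3540; P₀ = 0.340754
Lq = P₀·a^c·ρ/(c!(1−ρ)²) = 0.05768
Wq = Lq/λ = 0.05768/29.33 = 0.001967 hr
W = Wq + 1/μ = 0.001967 + 0.03621 = 0.03817 hr

Final: 0.03817 hr


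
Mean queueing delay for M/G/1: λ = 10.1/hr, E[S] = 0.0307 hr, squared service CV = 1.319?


ρ = λ·E[S] = 10.1·0.0307 = 0.3101
E[S²] = E[S]²(1+C_s²) = 0.0307²·(1+1.319) = 0.002186
Wq = λ·E[S²]/(2(1−ρ)) = 10.1·0.002186/(2·0.6899) = 0.01600 hr

Final: 0.01600 hr


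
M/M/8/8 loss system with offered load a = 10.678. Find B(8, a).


B(c,a) = (a^c/c!) / Σ_{k=0}^{c} a^k/k!
a^8/8! = 4191.783161
Σ terms (k=0..8): 1.00000 + 10.67800 + 57.00984 + 202.91703 + 541.68701 + 1156.82679 + 2058.76607 + 3140.50059 + 4191.78316 = 11361.168498
B = 4191.783161/11361.168498 = 0.368957

Final: 0.368957


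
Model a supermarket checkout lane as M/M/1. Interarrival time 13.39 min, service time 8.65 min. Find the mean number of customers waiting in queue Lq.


λ = 60/13.39 = 4.4810 /hr
μ = 60/8.65 = 6.9364 /hr
ρ = λ/μ = 4.4810/6.9364 = 0.6460
Lq = ρ²/(1−ρ) = 0.4173/0.3540 = 1.1789

Final: 1.1789


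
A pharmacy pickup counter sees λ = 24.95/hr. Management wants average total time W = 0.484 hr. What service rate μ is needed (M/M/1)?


W = 1/(μ−λ) ⇒ μ − λ = 1/W = 1/0.484 = 2.0661
μ = λ + 1/W = 24.95 + 2.0661 = 27.0161 per hr

Final: 27.0161 /hr


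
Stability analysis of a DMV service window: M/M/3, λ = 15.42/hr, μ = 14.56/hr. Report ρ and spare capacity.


Total capacity cμ = 3·14.56 = 43.68/hr
ρ = λ/(cμ) = 15.42/43.68 = 0.3530
Stable ⇔ ρ < 1: YES
Spare capacity = cμ − λ = 43.68 − 15.42 = 28.26/hr

Final: ρ = 0.3530; stable; margin = 28.26/hr


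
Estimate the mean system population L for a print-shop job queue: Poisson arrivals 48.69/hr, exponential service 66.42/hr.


ρ = λ/μ = 48.69/66.42 = 0.7331
L = ρ/(1−ρ) = 0.7331/(1 − 0.7331) = 0.7331/0.2669 = 2.7462

Final: 2.7462


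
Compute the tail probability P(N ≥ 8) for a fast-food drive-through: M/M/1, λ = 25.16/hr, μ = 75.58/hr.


ρ = 25.16/75.58 = 0.3329
P(N ≥ n) = ρ^n = 0.3329^8 = 0.0001508

Final: 0.0001508


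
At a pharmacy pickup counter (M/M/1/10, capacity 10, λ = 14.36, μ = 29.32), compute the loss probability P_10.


ρ = λ/μ = 14.36/29.32 = 0.4898
P_K = (1−ρ)ρ^K/(1−ρ^(K+1)) = (0.5102·0.0007942)/(1 − 0.0003890)
= 0.0004052/0.999611 = 0.0004054

Final: 0.0004054


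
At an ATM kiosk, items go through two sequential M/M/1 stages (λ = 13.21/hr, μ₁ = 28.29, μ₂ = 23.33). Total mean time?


Each node sees arrival rate λ = 13.21/hr (tandem ⇒ throughput preserved).
W₁ = 1/(μ₁−λ) = 1/(28.29−13.21) = 0.06631 hr
W₂ = 1/(μ₂−λ) = 1/(23.33−13.21) = 0.09881 hr
W_total = W₁ + W₂ = 0.06631 + 0.09881 = 0.16513 hr

Final: 0.16513 hr


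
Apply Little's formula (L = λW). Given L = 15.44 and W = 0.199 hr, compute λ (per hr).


λ = L/W = 15.44/0.199 = 77.5879 /hr

Final: 77.5879 /hr


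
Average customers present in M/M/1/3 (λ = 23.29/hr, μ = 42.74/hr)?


ρ = 23.29/42.74 = 0.5449
L = ρ[1 − (K+1)ρ^K + Kρ^(K+1)] / [(1−ρ)(1−ρ^(K+1))]
Numerator: 0.5449·(1 − 4·0.161810 + 3·0.088174) = 0.336371
Denominator: (0.4551)·(0.911826) = 0.414951
L = 0.336371/0.414951 = 0.8106

Final: 0.8106


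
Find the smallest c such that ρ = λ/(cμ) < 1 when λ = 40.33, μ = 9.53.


Stability requires cμ > λ ⇔ c > λ/μ.
λ/μ = 40.33/9.53 = 4.2319
Minimum integer c = ⌊4.2319⌋ + 1 = 5
Check: 5·9.53 = 47.65 > 40.33, while 4·9.53 = 38.12 ≤ 40.33

Final: 5 servers


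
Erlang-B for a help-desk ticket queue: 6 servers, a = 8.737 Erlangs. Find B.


B(c,a) = (a^c/c!) / Σ_{k=0}^{c} a^k/k!
a^6/6! = 617.790916
Σ terms (k=0..6): 1.00000 + 8.73700 + 38.16758 + 111.15673 + 242.79408 + 424.25838 + 617.79092 = 1443.904696
B = 617.790916/1443.904696 = 0.427861

Final: 0.427861


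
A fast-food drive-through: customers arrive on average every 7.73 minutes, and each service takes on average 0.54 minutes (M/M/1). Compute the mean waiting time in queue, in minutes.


λ = 60/7.73 = 7.7620 /hr
μ = 60/0.54 = 111.1111 /hr
ρ = λ/μ = 7.7620/111.1111 = 0.06986
Wq = ρ/(μ−λ) = 0.06986/(111.1111−7.7620) = 0.0006759 hr
In minutes: 0.0006759·60 = 0.04056 min

Final: 0.04056 min


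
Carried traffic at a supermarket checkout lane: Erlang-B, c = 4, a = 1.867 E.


B(4,1.867) = 0.081644 (Erlang-B)
Carried load = a(1 − B) = 1.867·(1 − 0.081644) = 1.867·0.918356 = 1.7146 E

Final: 1.7146 Erlangs


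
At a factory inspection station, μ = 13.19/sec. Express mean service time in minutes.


Mean service time = 1/μ = 1/13.19 second = 0.07582 second
In minutes: 0.07582 × 0.0166667 = 0.001264 min

Final: 0.001264 min


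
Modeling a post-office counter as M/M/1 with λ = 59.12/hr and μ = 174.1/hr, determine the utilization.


ρ = λ/μ = 59.12/174.1 = 0.3396

Final: 0.3396


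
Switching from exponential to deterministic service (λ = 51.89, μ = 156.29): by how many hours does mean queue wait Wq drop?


ρ = 51.89/156.29 = 0.3320
Wq(M/M/1) = ρ/(μ−λ) = 0.3320/104.40 = 0.003180 hr
Wq(M/D/1) = ρ/(2(μ−λ)) = 0.001590 hr
Savings = 0.003180 − 0.001590 = 0.001590 hr

Final: 0.001590 hr


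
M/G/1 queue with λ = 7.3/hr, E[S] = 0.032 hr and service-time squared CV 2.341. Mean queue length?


ρ = λ·E[S] = 7.3·0.032 = 0.2336
Lq = ρ²(1+C_s²)/(2(1−ρ)) = 0.05457·(1+2.341)/(2·0.7664)
= 0.05457·3.3410/1.5328 = 0.11894

Final: 0.11894


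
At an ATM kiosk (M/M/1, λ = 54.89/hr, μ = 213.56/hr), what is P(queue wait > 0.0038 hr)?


ρ = 54.89/213.56 = 0.2570
P(Wq > t) = ρ·e^{−(μ−λ)t} = 0.2570·e^{−0.6029}
= 0.2570·0.547197 = 0.140643

Final: 0.140643


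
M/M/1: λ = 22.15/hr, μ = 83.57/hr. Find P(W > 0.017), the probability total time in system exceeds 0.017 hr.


W ~ Exponential(μ−λ) for M/M/1.
μ − λ = 83.57 − 22.15 = 61.4200
P(W > t) = e^{−(μ−λ)t} = e^{−1.0441} = 0.351994

Final: 0.351994


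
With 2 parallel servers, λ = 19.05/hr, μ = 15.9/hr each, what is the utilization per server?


ρ = λ/(cμ) = 19.05/(2·15.9) = 19.05/31.80 = 0.5991

Final: 0.5991


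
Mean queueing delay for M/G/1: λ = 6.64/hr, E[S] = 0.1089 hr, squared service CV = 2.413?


ρ = λ·E[S] = 6.64·0.1089 = 0.7231
E[S²] = E[S]²(1+C_s²) = 0.1089²·(1+2.413) = 0.040475
Wq = λ·E[S²]/(2(1−ρ)) = 6.64·0.040475/(2·0.2769) = 0.48529 hr

Final: 0.48529 hr


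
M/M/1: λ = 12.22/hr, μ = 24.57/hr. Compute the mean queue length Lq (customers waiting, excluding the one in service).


ρ = 12.22/24.57 = 0.4974
Lq = ρ²/(1−ρ) = 0.2474/0.5026 = 0.4921

Final: 0.4921


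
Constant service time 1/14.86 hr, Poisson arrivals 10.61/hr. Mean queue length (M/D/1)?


ρ = 10.61/14.86 = 0.7140
M/D/1: Lq = ρ²/(2(1−ρ)) = 0.5098/(2·0.2860) = 0.89124

Final: 0.89124


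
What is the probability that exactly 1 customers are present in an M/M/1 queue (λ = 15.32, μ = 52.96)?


ρ = 15.32/52.96 = 0.2893
P_n = (1−ρ)·ρ^n = (1 − 0.2893)·0.2893^1 = 0.7107·0.289275 = 0.205595

Final: 0.205595


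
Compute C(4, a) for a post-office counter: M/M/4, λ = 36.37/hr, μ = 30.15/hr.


a = λ/μ = 1.2063; ρ = a/4 = 0.3016
P₀ = 0.298261 (from M/M/c formula)
C(c,a) = [a^c/(c!(1−ρ))]·P₀ = [2.11750/(24·0.6984)]·0.298261
= 0.12633·0.298261 = 0.037678

Final: 0.037678


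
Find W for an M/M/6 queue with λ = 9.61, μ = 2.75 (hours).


a = 3.4945; ρ = 0.5824; P₀ = 0.029132
Lq = P₀·a^c·ρ/(c!(1−ρ)²) = 0.24612
Wq = Lq/λ = 0.24612/9.61 = 0.02561 hr
W = Wq + 1/μ = 0.02561 + 0.36364 = 0.38925 hr

Final: 0.38925 hr


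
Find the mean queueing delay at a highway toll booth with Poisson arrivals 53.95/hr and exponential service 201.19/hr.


ρ = 53.95/201.19 = 0.2682
Wq = ρ/(μ−λ) = 0.2682/(201.19 − 53.95) = 0.2682/147.24 = 0.001821 hr

Final: 0.001821 hr


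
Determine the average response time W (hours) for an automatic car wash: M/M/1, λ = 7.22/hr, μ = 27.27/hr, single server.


W = 1/(μ−λ) = 1/(27.27 − 7.22) = 1/20.05 = 0.04988 hr

Final: 0.04988 hr


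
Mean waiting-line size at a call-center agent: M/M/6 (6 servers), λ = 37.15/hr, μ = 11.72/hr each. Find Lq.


a = λ/μ = 3.1698; ρ = a/6 = 0.5283
P₀ = 0.041048
Lq = P₀·a^c·ρ / (c!·(1−ρ)²) = 0.041048·1014.34861·0.5283/(720·0.22250)
= 0.13731

Final: 0.13731


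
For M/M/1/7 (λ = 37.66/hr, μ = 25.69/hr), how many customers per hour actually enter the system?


ρ = 1.4659; P_K = (1−ρ)ρ^7/(1−ρ^8) = 0.333480
λ_eff = λ(1 − P_K) = 37.66·(1 − 0.333480) = 37.66·0.666520 = 25.1011 /hr

Final: 25.1011 /hr


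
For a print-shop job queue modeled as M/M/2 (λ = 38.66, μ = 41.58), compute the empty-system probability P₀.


a = λ/μ = 38.66/41.58 = 0.9298; ρ = a/c = 0.4649
Σ_{k=0}^{1} a^k/k! (terms k=0..1) = 1.00000 + 0.92977 = 1.92977
Tail: a^2/(2!(1−ρ)) = 0.86448/(2·0.5351) = 0.80775
P₀ = 1/(1.92977 + 0.80775) = 1/2.73753 = 0.365293

Final: 0.365293


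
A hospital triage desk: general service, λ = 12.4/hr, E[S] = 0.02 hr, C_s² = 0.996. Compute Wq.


ρ = λ·E[S] = 12.4·0.02 = 0.2480
E[S²] = E[S]²(1+C_s²) = 0.02²·(1+0.996) = 0.0007984
Wq = λ·E[S²]/(2(1−ρ)) = 12.4·0.0007984/(2·0.7520) = 0.006583 hr

Final: 0.006583 hr


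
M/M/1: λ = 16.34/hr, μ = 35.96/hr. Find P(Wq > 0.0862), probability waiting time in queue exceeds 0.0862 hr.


ρ = 16.34/35.96 = 0.4544
P(Wq > t) = ρ·e^{−(μ−λ)t} = 0.4544·e^{−1.6912}
= 0.4544·0.184290 = 0.083740

Final: 0.083740


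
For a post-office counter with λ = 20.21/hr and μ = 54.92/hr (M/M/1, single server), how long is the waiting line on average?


ρ = 20.21/54.92 = 0.3680
Lq = ρ²/(1−ρ) = 0.1354/0.6320 = 0.2143

Final: 0.2143


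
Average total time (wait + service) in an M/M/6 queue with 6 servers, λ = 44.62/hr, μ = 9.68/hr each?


a = 4.6095; ρ = 0.7683; P₀ = 0.007924
Lq = P₀·a^c·ρ/(c!(1−ρ)²) = 1.51012
Wq = Lq/λ = 1.51012/44.62 = 0.03384 hr
W = Wq + 1/μ = 0.03384 + 0.10331 = 0.13715 hr

Final: 0.13715 hr


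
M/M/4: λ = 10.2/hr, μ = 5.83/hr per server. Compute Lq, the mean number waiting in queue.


a = λ/μ = 1.7496; ρ = a/4 = 0.4374
P₀ = 0.170458
Lq = P₀·a^c·ρ / (c!·(1−ρ)²) = 0.170458·9.36972·0.4374/(24·0.31653)
= 0.09196

Final: 0.09196


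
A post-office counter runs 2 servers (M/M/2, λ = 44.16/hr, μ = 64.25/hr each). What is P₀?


a = λ/μ = 44.16/64.25 = 0.6873; ρ = a/c = 0.3437
Σ_{k=0}^{1} a^k/k! (terms k=0..1) = 1.00000 + 0.68732 = 1.68732
Tail: a^2/(2!(1−ρ)) = 0.47240/(2·0.6563) = 0.35987
P₀ = 1/(1.68732 + 0.35987) = 1/2.04719 = 0.488474

Final: 0.488474


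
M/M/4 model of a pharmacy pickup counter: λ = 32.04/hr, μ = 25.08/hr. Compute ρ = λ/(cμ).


ρ = λ/(cμ) = 32.04/(4·25.08) = 32.04/100.32 = 0.3194

Final: 0.3194


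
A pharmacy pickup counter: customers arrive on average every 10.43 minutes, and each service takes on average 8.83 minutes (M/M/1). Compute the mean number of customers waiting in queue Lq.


λ = 60/10.43 = 5.7526 /hr
μ = 60/8.83 = 6.7950 /hr
ρ = λ/μ = 5.7526/6.7950 = 0.8466
Lq = ρ²/(1−ρ) = 0.7167/0.1534 = 4.6722

Final: 4.6722


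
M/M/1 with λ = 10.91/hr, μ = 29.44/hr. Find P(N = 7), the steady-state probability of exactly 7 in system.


ρ = 10.91/29.44 = 0.3706
P_n = (1−ρ)·ρ^n = (1 − 0.3706)·0.3706^7 = 0.6294·0.0009599 = 0.0006042

Final: 0.0006042


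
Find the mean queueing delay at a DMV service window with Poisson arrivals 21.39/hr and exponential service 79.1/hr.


ρ = 21.39/79.1 = 0.2704
Wq = ρ/(μ−λ) = 0.2704/(79.1 − 21.39) = 0.2704/57.71 = 0.004686 hr

Final: 0.004686 hr


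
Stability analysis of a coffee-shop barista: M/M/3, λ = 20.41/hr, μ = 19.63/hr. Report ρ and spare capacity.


Total capacity cμ = 3·19.63 = 58.89/hr
ρ = λ/(cμ) = 20.41/58.89 = 0.3466
Stable ⇔ ρ < 1: YES
Spare capacity = cμ − λ = 58.89 − 20.41 = 38.48/hr

Final: ρ = 0.3466; stable; margin = 38.48/hr


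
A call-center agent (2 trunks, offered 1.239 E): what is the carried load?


B(2,1.239) = 0.255295 (Erlang-B)
Carried load = a(1 − B) = 1.239·(1 − 0.255295) = 1.239·0.744705 = 0.9227 E

Final: 0.9227 Erlangs


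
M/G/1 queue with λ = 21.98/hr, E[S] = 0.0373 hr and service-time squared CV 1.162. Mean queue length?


ρ = λ·E[S] = 21.98·0.0373 = 0.8199
Lq = ρ²(1+C_s²)/(2(1−ρ)) = 0.6722·(1+1.162)/(2·0.1801)
= 0.6722·2.1620/0.3603 = 4.03343

Final: 4.03343
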